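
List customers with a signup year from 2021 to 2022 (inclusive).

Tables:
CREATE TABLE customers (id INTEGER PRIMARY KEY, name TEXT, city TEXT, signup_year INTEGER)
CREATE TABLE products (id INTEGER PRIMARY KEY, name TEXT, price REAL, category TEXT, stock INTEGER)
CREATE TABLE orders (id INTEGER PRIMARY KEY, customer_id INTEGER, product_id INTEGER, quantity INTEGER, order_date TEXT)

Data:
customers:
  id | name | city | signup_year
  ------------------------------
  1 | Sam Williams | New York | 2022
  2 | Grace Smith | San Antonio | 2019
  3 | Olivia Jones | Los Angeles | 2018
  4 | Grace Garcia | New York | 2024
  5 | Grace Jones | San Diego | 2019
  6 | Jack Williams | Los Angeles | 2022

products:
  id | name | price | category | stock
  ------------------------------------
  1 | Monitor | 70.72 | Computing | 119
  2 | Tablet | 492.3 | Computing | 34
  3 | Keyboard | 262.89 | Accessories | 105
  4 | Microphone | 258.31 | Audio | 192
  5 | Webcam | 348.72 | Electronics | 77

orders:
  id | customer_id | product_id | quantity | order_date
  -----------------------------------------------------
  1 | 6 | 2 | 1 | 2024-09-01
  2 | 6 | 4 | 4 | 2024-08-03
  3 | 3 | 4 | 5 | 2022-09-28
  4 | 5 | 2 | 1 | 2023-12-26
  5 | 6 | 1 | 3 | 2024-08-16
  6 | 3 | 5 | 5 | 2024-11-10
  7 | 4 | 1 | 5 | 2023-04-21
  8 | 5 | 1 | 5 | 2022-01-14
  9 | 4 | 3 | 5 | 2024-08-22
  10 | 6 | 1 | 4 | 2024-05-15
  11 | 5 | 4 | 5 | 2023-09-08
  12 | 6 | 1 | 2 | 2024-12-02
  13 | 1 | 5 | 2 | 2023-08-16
SELECT name, signup_year FROM customers WHERE signup_year BETWEEN 2021 AND 2022

Execution result:
name | signup_year
Sam Williams | 2022
Jack Williams | 2022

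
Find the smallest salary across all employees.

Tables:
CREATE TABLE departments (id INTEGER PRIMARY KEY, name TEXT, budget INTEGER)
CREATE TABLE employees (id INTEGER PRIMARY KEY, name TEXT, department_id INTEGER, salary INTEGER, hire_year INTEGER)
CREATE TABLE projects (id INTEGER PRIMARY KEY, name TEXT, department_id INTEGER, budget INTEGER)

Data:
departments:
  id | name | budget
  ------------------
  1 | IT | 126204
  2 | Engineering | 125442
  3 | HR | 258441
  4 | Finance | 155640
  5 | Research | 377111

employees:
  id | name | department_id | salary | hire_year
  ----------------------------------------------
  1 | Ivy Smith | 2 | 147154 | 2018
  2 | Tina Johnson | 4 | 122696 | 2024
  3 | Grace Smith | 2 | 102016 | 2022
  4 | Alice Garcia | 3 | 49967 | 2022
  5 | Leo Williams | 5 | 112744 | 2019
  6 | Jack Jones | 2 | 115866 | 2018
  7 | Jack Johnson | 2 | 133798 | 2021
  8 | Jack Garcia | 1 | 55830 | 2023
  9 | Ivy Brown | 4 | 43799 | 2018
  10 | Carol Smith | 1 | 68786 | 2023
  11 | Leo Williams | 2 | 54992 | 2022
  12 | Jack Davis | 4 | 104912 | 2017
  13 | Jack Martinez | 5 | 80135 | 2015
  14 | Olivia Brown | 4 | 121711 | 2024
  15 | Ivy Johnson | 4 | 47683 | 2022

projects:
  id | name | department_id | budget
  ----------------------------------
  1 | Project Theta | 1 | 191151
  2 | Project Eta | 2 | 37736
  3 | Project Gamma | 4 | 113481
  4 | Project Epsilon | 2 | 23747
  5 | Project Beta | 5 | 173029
SELECT MIN(salary) FROM employees

Execution result:
43799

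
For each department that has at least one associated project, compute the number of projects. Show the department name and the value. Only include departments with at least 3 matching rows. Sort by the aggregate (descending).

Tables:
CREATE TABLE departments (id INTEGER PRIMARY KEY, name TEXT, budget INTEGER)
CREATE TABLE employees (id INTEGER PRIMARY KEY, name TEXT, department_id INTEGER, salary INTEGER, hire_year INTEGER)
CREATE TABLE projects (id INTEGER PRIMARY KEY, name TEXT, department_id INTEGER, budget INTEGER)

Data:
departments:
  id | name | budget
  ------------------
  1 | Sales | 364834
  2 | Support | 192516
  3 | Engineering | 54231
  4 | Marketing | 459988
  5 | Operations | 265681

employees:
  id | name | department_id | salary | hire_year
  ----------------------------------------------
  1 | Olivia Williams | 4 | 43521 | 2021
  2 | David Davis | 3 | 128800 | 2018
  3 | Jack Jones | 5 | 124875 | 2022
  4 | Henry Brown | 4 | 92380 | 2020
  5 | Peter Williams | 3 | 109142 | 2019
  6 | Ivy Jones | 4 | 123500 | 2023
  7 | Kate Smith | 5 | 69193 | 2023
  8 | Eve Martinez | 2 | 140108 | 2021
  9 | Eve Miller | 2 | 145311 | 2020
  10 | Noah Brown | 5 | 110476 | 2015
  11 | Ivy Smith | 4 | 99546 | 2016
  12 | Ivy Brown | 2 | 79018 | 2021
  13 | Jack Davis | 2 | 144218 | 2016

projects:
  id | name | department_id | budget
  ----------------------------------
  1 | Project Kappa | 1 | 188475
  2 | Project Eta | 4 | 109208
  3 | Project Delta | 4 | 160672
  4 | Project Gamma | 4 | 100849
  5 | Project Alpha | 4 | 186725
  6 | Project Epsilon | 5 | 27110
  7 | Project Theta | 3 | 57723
SELECT p.name, COUNT(*) AS n FROM projects c JOIN departments p ON c.department_id = p.id GROUP BY p.id, p.name HAVING COUNT(*) >= 3 ORDER BY n DESC

Execution result:
name | n
Marketing | 4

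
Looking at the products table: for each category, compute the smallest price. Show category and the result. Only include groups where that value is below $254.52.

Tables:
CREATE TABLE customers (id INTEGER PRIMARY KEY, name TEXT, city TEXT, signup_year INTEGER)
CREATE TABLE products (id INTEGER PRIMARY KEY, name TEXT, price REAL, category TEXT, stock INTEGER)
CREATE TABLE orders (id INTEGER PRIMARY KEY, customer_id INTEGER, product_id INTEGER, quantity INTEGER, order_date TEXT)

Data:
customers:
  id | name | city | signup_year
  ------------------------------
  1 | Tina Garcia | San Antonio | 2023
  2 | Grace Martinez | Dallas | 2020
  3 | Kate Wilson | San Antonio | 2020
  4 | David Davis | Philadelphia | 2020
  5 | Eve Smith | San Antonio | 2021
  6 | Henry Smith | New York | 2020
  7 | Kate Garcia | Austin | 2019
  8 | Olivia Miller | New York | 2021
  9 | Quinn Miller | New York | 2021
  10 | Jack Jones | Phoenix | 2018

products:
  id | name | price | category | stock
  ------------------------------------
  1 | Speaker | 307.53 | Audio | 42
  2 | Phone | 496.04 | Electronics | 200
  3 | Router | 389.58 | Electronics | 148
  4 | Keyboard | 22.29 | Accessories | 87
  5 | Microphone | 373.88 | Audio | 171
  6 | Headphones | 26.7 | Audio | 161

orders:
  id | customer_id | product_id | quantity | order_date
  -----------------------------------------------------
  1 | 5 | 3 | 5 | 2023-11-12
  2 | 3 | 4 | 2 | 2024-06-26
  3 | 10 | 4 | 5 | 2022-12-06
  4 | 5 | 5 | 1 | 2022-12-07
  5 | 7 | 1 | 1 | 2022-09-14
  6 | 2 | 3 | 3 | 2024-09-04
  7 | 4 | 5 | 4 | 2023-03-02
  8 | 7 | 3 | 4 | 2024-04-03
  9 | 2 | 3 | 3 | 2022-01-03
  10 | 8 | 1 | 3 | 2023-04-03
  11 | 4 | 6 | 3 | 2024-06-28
SELECT category, MIN(price) AS min_price FROM products GROUP BY category HAVING MIN(price) < 254.52

Execution result:
category | min_price
Accessories | 22.29
Audio | 26.70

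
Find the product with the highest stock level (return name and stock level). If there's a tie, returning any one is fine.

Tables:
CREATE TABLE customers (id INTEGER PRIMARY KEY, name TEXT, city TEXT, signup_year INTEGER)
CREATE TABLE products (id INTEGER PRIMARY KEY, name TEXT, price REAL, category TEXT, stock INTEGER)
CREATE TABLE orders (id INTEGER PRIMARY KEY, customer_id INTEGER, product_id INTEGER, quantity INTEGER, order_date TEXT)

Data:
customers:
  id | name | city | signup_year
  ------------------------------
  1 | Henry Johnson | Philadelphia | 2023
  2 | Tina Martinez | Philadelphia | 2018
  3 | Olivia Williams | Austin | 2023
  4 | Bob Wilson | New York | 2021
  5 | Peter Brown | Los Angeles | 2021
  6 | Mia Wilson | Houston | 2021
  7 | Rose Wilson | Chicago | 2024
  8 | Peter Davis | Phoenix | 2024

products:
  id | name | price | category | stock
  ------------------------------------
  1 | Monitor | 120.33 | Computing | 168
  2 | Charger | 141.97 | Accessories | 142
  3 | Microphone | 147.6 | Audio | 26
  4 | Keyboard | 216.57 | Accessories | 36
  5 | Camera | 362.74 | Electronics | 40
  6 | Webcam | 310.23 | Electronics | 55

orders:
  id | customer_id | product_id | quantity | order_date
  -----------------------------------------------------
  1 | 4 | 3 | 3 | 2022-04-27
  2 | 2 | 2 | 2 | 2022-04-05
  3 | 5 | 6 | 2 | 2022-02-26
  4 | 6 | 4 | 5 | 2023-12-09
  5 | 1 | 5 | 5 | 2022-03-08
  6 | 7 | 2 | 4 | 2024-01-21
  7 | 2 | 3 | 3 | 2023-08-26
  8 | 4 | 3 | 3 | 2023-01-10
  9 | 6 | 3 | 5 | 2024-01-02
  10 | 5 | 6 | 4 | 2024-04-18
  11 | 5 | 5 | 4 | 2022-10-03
SELECT name, stock FROM products ORDER BY stock DESC LIMIT 1

Execution result:
name | stock
Monitor | 168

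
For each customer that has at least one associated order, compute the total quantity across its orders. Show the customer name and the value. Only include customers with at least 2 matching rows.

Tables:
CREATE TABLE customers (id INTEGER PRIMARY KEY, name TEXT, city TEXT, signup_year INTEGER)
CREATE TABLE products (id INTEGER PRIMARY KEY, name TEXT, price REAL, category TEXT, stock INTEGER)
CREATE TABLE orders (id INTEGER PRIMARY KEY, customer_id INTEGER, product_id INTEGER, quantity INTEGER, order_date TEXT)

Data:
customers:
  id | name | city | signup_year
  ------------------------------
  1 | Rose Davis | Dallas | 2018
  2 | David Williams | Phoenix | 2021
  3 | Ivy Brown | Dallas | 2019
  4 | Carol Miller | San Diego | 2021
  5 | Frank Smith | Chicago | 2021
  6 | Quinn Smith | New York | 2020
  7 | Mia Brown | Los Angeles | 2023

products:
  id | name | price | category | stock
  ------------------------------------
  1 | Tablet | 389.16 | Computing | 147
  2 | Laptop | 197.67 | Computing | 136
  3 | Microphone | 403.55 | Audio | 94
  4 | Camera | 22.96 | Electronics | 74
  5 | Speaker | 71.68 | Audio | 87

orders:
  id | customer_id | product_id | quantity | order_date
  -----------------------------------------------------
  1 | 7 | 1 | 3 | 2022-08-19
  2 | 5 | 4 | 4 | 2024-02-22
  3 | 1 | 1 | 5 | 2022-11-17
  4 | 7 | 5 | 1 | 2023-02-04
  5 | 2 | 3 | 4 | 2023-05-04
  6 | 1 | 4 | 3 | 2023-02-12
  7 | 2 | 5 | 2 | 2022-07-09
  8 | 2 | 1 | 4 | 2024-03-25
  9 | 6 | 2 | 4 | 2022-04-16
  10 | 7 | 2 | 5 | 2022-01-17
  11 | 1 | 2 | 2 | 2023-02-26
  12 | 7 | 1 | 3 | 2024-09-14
SELECT p.name, SUM(c.quantity) AS sum_quantity FROM orders c JOIN customers p ON c.customer_id = p.id GROUP BY p.id, p.name HAVING COUNT(*) >= 2

Execution result:
name | sum_quantity
Rose Davis | 10
David Williams | 10
Mia Brown | 12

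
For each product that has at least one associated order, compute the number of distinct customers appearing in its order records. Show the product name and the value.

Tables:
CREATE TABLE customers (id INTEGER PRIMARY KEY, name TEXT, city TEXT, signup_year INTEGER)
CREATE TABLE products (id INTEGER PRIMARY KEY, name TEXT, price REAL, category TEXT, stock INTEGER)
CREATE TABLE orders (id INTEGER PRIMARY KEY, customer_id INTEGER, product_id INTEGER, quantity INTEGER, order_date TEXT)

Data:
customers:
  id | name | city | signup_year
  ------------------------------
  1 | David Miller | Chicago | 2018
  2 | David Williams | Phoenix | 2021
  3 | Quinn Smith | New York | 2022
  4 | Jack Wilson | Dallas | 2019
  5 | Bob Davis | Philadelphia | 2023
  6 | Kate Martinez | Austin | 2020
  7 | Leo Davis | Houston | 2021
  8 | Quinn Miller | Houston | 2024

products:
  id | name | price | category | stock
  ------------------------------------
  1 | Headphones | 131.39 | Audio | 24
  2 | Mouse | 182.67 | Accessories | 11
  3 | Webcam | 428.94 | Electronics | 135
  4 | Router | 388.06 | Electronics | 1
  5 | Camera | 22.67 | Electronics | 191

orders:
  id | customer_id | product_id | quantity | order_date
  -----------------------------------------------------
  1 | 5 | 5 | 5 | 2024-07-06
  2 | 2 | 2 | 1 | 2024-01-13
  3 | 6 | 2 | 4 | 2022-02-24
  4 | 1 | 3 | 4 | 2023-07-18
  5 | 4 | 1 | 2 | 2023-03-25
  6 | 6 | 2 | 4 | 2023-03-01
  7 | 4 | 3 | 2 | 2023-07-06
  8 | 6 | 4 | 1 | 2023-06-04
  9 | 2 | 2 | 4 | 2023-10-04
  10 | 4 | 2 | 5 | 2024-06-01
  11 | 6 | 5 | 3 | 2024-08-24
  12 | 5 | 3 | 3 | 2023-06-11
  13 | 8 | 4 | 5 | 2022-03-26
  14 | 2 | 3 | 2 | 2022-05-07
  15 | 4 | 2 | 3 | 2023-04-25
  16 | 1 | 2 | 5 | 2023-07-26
SELECT p.name, COUNT(DISTINCT c.customer_id) AS distinct_customer_count FROM orders c JOIN products p ON c.product_id = p.id GROUP BY p.id, p.name

Execution result:
name | distinct_customer_count
Headphones | 1
Mouse | 4
Webcam | 4
Router | 2
Camera | 2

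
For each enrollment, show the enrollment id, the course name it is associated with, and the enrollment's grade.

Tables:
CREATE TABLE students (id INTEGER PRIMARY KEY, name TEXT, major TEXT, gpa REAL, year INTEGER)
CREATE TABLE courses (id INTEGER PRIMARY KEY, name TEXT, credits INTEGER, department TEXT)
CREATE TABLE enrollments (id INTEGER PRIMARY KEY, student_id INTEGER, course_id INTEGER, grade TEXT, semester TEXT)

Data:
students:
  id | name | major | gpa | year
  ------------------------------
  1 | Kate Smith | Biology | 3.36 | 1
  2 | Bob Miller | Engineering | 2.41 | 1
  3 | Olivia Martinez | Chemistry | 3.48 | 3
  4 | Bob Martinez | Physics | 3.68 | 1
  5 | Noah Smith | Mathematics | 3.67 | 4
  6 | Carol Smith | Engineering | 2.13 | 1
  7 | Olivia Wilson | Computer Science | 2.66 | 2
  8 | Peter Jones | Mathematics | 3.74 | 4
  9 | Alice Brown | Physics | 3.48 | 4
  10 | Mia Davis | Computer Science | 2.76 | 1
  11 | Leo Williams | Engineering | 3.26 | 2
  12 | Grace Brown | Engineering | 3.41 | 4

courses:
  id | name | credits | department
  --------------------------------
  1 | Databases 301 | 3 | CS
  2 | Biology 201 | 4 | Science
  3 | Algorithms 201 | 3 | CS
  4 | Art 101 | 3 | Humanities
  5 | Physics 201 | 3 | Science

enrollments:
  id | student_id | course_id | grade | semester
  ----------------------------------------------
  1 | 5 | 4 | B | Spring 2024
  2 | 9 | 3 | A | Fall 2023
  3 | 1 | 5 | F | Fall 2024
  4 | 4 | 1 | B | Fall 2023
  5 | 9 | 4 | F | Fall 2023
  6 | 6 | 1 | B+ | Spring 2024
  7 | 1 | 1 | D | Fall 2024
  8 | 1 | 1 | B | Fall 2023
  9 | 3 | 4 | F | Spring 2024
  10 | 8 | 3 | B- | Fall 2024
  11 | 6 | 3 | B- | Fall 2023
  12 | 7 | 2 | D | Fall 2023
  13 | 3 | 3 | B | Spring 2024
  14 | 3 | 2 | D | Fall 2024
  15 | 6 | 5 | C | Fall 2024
SELECT c.id, p.name AS course, c.grade FROM enrollments c JOIN courses p ON c.course_id = p.id

Execution result:
id | course | grade
1 | Art 101 | B
2 | Algorithms 201 | A
3 | Physics 201 | F
4 | Databases 301 | B
5 | Art 101 | F
6 | Databases 301 | B+
7 | Databases 301 | D
8 | Databases 301 | B
9 | Art 101 | F
10 | Algorithms 201 | B-
11 | Algorithms 201 | B-
12 | Biology 201 | D
13 | Algorithms 201 | B
14 | Biology 201 | D
15 | Physics 201 | C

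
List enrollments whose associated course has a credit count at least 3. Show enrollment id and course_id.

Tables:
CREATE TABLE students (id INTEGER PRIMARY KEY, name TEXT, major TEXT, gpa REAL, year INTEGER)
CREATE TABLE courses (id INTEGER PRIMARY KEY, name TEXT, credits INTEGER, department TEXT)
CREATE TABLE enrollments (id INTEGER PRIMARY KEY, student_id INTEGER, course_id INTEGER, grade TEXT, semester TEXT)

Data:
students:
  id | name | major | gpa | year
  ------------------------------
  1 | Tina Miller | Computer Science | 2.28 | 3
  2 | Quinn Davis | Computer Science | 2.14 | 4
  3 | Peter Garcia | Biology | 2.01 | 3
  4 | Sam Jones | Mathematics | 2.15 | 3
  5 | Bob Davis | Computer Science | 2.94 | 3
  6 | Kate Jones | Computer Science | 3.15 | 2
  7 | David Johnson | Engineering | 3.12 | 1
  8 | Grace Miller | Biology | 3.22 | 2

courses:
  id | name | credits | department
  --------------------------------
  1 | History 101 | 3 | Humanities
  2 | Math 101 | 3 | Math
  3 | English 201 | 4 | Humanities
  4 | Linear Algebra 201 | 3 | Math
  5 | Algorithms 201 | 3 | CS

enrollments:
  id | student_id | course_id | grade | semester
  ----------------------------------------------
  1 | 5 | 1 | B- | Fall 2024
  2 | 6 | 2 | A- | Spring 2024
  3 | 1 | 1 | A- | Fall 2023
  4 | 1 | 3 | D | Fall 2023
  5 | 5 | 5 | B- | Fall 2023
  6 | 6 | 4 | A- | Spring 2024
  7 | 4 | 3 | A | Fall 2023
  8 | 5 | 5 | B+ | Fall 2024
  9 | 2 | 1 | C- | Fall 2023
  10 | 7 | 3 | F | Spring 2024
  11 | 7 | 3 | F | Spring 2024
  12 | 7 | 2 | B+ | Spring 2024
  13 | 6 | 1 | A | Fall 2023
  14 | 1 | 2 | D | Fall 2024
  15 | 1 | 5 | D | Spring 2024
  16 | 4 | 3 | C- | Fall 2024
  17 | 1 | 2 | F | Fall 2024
SELECT id, course_id FROM enrollments WHERE course_id IN (SELECT id FROM courses WHERE credits >= 3)

Execution result:
id | course_id
1 | 1
2 | 2
3 | 1
4 | 3
5 | 5
6 | 4
7 | 3
8 | 5
9 | 1
10 | 3
11 | 3
12 | 2
13 | 1
14 | 2
15 | 5
16 | 3
17 | 2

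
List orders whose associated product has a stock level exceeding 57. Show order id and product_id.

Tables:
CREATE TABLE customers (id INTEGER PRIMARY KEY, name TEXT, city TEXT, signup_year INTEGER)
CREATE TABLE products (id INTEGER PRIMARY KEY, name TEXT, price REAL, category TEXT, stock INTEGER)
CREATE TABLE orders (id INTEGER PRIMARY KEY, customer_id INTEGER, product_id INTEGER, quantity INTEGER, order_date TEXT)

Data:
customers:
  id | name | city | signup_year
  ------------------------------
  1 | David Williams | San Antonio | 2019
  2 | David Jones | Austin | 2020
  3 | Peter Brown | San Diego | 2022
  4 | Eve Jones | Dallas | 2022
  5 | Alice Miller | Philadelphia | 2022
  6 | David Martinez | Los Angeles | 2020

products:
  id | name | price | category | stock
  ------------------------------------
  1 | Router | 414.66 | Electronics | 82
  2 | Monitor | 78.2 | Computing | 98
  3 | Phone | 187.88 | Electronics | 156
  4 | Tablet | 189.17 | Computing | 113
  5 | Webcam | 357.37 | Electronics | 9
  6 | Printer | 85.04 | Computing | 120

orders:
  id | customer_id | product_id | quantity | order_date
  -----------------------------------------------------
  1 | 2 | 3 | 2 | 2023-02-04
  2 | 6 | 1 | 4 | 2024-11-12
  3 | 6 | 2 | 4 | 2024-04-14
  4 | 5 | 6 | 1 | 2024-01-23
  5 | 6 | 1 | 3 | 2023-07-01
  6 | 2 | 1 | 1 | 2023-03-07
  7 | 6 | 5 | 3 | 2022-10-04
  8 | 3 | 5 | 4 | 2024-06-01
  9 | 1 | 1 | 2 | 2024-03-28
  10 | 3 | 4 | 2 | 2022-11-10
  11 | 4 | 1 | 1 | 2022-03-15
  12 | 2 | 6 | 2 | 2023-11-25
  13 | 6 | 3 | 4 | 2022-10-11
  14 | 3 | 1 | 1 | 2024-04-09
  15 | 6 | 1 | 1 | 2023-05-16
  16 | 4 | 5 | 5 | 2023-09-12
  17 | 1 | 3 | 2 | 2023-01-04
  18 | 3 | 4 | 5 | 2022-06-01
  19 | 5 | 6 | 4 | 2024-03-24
SELECT id, product_id FROM orders WHERE product_id IN (SELECT id FROM products WHERE stock > 57)

Execution result:
id | product_id
1 | 3
2 | 1
3 | 2
4 | 6
5 | 1
6 | 1
9 | 1
10 | 4
11 | 1
12 | 6
13 | 3
14 | 1
15 | 1
17 | 3
18 | 4
19 | 6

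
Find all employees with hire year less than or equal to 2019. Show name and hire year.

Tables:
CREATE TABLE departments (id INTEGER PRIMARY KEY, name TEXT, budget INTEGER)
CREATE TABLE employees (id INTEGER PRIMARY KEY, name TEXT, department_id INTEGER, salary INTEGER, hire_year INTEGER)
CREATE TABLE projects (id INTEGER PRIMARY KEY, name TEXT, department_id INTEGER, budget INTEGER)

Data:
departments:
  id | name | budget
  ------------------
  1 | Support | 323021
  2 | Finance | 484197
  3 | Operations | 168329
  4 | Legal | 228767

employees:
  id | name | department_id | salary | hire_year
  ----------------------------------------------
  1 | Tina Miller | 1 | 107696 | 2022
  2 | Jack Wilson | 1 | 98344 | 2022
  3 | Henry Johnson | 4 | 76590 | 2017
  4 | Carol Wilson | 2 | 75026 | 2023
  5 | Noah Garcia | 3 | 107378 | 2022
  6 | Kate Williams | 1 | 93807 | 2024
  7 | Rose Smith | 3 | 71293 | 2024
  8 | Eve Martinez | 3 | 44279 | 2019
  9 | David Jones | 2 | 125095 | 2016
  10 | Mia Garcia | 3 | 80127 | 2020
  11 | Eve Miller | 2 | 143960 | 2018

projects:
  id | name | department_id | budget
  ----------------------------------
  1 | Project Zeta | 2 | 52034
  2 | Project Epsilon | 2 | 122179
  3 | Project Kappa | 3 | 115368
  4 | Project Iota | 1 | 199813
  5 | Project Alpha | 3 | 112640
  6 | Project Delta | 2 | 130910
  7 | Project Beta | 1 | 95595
SELECT name, hire_year FROM employees WHERE hire_year <= 2019

Execution result:
name | hire_year
Henry Johnson | 2017
Eve Martinez | 2019
David Jones | 2016
Eve Miller | 2018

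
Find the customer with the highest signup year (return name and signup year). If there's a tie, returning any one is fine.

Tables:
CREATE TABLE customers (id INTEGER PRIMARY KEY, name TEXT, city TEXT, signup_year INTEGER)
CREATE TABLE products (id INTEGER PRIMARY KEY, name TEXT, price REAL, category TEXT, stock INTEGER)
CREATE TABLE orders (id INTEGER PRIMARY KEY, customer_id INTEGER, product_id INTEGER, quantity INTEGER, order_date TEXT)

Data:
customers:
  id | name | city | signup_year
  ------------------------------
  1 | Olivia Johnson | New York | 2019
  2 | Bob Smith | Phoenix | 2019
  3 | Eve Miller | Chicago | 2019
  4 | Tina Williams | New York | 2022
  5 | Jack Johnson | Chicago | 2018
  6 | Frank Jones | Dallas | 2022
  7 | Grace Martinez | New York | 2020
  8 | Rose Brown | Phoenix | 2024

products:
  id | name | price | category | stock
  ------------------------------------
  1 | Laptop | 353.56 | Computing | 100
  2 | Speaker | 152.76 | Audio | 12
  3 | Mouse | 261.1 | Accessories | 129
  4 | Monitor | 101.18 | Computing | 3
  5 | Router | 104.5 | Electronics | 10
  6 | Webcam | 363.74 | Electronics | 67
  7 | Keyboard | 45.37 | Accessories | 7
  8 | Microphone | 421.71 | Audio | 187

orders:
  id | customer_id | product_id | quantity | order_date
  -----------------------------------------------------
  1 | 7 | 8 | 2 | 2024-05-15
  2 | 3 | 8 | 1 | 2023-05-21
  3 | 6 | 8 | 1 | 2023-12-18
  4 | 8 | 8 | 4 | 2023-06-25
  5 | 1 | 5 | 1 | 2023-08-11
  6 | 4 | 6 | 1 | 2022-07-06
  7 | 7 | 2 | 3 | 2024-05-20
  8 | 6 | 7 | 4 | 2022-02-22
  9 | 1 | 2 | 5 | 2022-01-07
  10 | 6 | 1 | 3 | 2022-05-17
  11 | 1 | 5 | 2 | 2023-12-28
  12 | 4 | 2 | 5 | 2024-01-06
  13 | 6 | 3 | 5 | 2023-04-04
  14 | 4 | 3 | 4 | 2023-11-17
SELECT name, signup_year FROM customers ORDER BY signup_year DESC LIMIT 1

Execution result:
name | signup_year
Rose Brown | 2024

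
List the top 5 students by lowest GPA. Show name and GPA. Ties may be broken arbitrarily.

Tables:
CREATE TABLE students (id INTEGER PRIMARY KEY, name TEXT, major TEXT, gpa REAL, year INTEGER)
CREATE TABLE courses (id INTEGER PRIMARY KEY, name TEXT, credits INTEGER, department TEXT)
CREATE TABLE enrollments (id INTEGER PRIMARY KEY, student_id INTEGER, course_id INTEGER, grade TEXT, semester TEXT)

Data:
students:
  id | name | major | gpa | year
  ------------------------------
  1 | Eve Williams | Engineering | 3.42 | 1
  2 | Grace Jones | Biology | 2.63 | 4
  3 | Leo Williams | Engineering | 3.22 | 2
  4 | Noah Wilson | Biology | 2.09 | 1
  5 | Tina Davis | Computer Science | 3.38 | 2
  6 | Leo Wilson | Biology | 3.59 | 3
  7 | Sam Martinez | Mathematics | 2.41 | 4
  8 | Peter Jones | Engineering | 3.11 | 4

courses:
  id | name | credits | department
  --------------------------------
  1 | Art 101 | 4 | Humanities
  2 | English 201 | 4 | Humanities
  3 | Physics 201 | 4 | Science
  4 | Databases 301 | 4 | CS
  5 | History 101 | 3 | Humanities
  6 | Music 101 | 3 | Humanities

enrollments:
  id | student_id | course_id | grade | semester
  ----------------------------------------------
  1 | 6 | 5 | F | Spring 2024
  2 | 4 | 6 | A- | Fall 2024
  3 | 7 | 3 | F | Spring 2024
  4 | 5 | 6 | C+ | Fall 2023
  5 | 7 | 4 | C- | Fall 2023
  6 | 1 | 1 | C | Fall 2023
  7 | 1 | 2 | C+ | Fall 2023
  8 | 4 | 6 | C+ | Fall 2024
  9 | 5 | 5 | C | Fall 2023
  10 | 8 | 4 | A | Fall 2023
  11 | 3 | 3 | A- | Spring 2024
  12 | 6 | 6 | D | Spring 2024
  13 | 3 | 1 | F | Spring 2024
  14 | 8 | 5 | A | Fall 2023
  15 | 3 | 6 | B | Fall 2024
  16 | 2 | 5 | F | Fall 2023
SELECT name, gpa FROM students ORDER BY gpa ASC LIMIT 5

Execution result:
name | gpa
Noah Wilson | 2.09
Sam Martinez | 2.41
Grace Jones | 2.63
Peter Jones | 3.11
Leo Williams | 3.22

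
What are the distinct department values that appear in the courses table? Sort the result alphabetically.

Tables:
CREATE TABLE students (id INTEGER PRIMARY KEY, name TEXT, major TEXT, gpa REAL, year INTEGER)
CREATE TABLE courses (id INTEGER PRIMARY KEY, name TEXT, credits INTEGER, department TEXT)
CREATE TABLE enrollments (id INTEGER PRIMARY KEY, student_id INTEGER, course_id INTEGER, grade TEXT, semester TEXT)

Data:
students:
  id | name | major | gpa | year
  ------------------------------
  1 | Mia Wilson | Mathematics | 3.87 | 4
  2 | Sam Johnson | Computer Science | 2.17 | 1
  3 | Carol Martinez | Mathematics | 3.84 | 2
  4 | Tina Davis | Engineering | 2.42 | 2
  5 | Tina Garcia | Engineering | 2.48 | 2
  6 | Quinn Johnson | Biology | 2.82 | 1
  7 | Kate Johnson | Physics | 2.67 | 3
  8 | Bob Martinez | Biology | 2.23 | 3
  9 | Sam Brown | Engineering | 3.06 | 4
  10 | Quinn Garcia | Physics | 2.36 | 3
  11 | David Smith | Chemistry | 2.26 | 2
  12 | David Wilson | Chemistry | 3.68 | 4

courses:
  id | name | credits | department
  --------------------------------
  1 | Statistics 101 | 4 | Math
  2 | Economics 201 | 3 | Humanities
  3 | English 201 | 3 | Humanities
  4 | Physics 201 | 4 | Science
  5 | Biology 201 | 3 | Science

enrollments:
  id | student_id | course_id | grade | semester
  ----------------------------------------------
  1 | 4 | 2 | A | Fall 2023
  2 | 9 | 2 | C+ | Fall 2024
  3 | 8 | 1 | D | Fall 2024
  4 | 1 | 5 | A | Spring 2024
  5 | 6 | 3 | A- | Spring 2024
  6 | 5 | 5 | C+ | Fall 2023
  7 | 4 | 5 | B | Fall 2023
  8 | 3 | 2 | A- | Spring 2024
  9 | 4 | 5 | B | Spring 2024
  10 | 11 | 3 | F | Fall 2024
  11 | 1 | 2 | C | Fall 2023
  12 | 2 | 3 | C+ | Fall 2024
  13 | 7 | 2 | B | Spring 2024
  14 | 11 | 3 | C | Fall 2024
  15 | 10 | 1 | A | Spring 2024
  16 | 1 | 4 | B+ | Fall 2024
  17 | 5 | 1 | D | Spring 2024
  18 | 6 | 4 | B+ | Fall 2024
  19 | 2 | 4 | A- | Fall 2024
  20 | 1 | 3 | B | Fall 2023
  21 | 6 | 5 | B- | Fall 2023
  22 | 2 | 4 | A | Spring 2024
SELECT DISTINCT department FROM courses ORDER BY department

Execution result:
department
Humanities
Math
Science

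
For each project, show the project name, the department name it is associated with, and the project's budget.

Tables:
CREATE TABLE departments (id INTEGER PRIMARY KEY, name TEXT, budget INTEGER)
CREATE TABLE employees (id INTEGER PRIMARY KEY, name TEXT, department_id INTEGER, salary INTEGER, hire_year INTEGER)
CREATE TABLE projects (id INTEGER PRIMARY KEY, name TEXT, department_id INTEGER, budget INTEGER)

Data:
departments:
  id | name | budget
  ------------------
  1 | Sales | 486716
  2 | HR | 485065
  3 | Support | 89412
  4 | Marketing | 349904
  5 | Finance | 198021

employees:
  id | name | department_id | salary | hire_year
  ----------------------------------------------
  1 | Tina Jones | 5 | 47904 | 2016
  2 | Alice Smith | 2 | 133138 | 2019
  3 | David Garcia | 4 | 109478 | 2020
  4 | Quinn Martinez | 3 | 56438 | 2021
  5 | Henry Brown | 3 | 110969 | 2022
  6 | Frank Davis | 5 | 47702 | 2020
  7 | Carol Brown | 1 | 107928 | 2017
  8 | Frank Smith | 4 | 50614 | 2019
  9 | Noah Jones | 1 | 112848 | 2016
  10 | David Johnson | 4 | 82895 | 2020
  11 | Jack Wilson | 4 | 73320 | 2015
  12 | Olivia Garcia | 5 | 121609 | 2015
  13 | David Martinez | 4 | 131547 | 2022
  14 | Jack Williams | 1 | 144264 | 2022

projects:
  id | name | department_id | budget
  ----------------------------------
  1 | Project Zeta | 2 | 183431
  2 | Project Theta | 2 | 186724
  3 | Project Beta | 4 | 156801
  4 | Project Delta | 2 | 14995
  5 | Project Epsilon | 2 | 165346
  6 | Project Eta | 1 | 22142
SELECT c.name, p.name AS department, c.budget FROM projects c JOIN departments p ON c.department_id = p.id

Execution result:
name | department | budget
Project Zeta | HR | 183431
Project Theta | HR | 186724
Project Beta | Marketing | 156801
Project Delta | HR | 14995
Project Epsilon | HR | 165346
Project Eta | Sales | 22142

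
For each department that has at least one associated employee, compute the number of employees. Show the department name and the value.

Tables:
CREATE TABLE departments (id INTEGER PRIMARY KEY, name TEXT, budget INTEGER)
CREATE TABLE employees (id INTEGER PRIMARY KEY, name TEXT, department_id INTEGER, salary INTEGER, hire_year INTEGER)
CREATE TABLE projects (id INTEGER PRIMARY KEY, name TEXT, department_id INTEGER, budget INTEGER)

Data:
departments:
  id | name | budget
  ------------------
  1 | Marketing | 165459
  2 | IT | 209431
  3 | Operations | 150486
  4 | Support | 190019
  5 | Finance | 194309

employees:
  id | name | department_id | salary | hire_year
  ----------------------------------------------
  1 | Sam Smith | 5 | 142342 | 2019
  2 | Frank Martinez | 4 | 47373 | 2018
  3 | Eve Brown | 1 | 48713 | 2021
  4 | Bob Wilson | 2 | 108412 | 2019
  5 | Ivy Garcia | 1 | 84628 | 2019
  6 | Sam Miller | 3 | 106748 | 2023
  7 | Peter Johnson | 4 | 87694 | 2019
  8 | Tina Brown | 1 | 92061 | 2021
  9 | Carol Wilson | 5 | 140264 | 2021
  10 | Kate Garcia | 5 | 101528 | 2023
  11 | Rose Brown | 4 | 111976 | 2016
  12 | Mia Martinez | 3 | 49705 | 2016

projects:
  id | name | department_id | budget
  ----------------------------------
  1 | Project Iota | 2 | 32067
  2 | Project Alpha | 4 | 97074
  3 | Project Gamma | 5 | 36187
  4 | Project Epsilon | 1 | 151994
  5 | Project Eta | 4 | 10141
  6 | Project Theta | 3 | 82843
SELECT p.name, COUNT(*) AS n FROM employees c JOIN departments p ON c.department_id = p.id GROUP BY p.id, p.name

Execution result:
name | n
Marketing | 3
IT | 1
Operations | 2
Support | 3
Finance | 3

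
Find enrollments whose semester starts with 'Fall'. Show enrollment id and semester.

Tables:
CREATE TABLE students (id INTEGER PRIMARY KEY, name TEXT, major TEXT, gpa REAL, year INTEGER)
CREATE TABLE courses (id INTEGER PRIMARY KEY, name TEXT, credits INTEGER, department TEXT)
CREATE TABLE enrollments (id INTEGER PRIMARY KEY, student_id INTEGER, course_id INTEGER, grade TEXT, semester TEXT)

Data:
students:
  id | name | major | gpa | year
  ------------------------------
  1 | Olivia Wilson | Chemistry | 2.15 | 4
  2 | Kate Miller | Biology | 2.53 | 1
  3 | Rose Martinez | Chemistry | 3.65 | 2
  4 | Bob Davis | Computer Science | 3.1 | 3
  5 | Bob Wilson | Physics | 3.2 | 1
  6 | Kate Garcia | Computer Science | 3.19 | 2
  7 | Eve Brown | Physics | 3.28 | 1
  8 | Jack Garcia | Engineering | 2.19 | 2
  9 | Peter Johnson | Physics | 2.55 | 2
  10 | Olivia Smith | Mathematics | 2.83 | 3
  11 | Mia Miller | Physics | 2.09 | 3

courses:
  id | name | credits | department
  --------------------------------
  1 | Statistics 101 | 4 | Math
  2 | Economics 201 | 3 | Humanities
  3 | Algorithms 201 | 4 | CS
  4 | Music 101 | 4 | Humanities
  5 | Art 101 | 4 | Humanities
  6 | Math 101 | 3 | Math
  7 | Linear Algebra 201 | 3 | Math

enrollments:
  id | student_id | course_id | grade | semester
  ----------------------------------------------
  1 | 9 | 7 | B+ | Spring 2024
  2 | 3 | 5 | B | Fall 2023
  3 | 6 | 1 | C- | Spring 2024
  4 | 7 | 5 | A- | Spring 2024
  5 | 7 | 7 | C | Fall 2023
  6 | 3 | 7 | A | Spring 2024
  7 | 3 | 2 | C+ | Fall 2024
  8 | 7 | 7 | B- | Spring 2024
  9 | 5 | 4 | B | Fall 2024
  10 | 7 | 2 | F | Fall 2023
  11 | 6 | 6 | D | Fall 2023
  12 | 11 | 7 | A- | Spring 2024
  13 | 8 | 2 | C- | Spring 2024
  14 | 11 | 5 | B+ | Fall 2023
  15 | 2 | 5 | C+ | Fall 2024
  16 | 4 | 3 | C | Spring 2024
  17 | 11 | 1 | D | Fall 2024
SELECT id, semester FROM enrollments WHERE semester LIKE 'Fall%'

Execution result:
id | semester
2 | Fall 2023
5 | Fall 2023
7 | Fall 2024
9 | Fall 2024
10 | Fall 2023
11 | Fall 2023
14 | Fall 2023
15 | Fall 2024
17 | Fall 2024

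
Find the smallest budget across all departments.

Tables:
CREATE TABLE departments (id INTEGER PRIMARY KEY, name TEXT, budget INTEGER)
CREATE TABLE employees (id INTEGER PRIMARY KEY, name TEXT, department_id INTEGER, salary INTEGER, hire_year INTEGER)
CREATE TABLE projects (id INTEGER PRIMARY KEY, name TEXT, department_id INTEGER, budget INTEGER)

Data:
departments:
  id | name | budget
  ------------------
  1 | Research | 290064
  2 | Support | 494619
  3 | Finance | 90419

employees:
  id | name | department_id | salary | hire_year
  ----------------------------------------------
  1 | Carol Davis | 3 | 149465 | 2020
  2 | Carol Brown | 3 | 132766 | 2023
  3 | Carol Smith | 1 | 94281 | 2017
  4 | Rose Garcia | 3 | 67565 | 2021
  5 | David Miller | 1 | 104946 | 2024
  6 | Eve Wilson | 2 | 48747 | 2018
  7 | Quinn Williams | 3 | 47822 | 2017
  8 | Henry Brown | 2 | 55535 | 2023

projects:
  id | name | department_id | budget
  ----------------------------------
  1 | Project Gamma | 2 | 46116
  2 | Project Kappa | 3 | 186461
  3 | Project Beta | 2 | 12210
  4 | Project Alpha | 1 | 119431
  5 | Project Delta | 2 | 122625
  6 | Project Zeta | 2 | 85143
SELECT MIN(budget) FROM departments

Execution result:
90419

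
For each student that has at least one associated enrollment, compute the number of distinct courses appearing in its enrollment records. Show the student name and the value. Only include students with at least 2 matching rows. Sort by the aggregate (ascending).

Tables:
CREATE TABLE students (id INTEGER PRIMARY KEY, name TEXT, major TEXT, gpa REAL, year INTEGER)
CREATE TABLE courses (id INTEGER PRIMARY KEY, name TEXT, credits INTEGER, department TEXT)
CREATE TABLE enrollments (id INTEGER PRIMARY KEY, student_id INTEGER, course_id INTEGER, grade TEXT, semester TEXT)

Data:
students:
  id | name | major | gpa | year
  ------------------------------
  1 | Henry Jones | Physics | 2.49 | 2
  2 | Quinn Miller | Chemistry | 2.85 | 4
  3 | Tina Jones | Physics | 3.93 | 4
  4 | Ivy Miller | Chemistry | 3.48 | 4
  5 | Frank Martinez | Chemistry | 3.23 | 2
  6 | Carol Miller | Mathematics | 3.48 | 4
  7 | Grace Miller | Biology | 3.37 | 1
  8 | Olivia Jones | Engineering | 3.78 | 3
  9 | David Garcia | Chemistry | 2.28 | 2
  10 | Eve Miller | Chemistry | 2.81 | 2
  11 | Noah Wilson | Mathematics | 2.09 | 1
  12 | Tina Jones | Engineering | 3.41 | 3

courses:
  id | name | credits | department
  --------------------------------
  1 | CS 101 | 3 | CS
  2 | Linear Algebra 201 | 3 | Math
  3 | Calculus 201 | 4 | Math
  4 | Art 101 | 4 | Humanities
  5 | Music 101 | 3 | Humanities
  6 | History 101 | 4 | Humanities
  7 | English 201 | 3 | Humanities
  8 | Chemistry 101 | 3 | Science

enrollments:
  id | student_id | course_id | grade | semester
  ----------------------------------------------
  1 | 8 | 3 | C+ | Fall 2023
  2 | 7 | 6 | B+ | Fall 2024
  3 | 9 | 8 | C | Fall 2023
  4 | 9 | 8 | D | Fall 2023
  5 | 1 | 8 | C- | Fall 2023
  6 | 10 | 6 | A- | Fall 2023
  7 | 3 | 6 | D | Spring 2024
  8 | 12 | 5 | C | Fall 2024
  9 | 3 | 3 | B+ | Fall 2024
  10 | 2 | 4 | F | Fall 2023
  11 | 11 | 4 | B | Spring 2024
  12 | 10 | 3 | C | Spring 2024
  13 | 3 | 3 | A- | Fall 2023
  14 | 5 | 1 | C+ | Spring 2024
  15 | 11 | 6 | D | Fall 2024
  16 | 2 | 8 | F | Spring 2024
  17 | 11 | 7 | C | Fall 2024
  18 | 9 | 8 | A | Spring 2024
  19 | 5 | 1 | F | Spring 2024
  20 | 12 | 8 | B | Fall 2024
SELECT p.name, COUNT(DISTINCT c.course_id) AS distinct_course_count FROM enrollments c JOIN students p ON c.student_id = p.id GROUP BY p.id, p.name HAVING COUNT(*) >= 2 ORDER BY distinct_course_count ASC

Execution result:
name | distinct_course_count
Frank Martinez | 1
David Garcia | 1
Quinn Miller | 2
Tina Jones | 2
Eve Miller | 2
Tina Jones | 2
Noah Wilson | 3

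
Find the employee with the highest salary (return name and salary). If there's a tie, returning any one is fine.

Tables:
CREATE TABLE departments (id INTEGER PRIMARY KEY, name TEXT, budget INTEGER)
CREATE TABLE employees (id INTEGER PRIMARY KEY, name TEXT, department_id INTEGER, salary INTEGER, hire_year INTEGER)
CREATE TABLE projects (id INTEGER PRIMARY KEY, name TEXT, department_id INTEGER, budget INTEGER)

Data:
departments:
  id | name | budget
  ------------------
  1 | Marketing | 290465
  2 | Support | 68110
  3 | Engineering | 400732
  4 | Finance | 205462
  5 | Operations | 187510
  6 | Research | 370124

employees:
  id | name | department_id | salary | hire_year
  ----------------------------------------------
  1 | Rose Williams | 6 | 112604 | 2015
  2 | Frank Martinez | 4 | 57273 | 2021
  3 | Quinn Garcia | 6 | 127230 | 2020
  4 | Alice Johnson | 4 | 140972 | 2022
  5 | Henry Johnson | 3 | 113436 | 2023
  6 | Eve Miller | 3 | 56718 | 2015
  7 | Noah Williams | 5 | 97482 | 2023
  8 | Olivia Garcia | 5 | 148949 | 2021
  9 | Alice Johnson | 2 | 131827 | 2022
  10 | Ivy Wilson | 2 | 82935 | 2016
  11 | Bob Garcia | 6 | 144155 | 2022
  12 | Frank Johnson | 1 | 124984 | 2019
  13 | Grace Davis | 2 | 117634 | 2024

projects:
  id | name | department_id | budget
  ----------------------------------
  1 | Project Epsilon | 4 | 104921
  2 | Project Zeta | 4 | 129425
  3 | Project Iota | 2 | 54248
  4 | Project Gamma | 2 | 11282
SELECT name, salary FROM employees ORDER BY salary DESC LIMIT 1

Execution result:
name | salary
Olivia Garcia | 148949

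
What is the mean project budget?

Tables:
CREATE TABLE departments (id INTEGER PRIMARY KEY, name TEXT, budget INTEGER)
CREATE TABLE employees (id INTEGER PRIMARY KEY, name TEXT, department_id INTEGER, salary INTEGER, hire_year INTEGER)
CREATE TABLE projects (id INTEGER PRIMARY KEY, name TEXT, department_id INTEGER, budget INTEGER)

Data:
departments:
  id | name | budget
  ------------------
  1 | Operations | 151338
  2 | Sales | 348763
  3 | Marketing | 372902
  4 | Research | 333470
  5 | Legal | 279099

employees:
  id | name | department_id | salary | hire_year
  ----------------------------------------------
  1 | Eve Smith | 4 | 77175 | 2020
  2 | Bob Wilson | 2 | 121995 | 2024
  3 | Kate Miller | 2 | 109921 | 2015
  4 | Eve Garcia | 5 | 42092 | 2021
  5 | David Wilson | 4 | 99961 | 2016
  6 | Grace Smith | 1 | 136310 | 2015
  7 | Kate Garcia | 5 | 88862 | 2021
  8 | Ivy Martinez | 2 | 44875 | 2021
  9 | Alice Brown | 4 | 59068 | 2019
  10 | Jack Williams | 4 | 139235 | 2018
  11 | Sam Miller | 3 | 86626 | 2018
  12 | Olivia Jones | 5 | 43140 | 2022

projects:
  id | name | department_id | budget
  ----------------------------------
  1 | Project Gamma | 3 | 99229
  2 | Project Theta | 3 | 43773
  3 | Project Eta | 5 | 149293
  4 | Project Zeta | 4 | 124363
SELECT AVG(budget) FROM projects

Execution result:
104164.50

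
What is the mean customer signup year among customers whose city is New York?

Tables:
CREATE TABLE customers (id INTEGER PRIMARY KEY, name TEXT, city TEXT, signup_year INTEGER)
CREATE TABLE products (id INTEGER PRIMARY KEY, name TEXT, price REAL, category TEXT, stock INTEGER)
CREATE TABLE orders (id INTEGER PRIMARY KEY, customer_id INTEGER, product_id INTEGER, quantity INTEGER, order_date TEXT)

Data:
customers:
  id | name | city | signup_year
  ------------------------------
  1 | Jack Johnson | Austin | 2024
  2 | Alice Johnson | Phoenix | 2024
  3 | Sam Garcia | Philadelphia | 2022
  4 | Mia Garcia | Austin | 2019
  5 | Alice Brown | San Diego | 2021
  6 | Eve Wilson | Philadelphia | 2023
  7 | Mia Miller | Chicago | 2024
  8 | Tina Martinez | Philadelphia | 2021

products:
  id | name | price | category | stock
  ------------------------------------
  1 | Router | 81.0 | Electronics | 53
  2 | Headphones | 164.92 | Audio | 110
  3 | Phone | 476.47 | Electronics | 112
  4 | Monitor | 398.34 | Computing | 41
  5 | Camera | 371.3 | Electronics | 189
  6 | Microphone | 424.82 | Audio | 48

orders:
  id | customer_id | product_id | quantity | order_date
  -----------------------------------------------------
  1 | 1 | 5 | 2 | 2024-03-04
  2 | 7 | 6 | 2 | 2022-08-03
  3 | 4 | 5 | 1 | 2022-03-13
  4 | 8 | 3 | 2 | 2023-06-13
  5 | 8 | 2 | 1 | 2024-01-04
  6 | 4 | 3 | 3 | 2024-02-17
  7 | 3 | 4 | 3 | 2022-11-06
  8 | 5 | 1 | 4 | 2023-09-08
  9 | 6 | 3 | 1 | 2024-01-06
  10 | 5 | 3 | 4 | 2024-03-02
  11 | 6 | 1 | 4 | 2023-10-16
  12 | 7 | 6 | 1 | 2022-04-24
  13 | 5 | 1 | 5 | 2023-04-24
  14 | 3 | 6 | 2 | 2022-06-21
SELECT AVG(signup_year) FROM customers WHERE city = 'New York'

Execution result:
NULL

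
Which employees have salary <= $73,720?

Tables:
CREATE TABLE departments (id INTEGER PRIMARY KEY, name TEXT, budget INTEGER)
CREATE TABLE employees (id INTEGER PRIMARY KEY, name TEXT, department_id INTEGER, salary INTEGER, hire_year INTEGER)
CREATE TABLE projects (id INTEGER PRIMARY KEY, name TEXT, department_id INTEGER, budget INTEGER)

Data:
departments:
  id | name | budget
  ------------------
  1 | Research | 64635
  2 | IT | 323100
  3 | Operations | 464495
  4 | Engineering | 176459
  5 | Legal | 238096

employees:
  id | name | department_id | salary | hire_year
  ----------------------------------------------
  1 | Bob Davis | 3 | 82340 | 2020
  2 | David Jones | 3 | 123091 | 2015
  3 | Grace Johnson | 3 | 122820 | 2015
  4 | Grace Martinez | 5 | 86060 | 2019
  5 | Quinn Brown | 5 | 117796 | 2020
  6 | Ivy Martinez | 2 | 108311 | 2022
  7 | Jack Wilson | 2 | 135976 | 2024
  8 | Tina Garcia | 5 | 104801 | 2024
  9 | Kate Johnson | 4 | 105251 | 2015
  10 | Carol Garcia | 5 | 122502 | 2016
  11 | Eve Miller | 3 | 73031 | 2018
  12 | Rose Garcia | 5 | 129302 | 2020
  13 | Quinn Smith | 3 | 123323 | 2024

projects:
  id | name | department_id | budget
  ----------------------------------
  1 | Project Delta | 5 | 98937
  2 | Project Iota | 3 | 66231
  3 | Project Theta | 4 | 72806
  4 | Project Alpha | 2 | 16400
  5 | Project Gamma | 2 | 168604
SELECT name, salary FROM employees WHERE salary <= 73720

Execution result:
name | salary
Eve Miller | 73031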